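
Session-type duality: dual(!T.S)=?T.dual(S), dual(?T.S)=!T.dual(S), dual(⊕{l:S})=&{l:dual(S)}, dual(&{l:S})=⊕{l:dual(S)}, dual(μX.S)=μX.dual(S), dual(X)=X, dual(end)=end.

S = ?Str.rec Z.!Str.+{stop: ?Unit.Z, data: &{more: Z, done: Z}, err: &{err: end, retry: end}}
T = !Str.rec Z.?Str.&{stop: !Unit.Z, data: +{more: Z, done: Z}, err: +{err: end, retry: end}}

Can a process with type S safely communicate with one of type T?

YES

?Str vs !Str  ok
  rec Z vs rec Z  ok (binder kept)
    !Str vs ?Str  ok
      +{stop,data,err} vs &{stop,data,err}  ok same labels
        [stop]
          ?Unit vs !Unit  ok
            Z vs Z  ok
        [data]
          &{more,done} vs +{more,done}  ok same labels
            [more]
              Z vs Z  ok
            [done]
              Z vs Z  ok
        [err]
          &{err,retry} vs +{err,retry}  ok same labels
            [err]
              end vs end  ok
            [retry]
              end vs end  ok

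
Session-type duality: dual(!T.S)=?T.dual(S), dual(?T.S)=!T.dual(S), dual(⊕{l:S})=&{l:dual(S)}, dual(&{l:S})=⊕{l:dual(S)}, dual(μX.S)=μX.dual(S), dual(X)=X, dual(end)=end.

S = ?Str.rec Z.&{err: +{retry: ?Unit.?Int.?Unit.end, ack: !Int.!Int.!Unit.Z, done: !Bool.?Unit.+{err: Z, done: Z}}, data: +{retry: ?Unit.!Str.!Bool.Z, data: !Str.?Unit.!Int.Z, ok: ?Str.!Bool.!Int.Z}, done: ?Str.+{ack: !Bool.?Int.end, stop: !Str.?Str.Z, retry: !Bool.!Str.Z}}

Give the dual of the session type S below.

?Str → !Str
  rec Z → rec Z  (μ self-dual)
    &{err,data,done} → +{err,data,done}  (offer→select)
      [err]
        +{retry,ack,done} → &{retry,ack,done}  (internal→external)
          [retry]
            ?Unit → !Unit
              ?Int → !Int
                ?Unit → !Unit
                  end self-dual
          [ack]
            !Int → ?Int
              !Int → ?Int
                !Unit → ?Unit
                  Z self-dual
          [done]
            !Bool → ?Bool
              ?Unit → !Unit
                +{err,done} → &{err,done}  (internal→external)
                  [err]
                    Z self-dual
                  [done]
                    Z self-dual
      [data]
        +{retry,data,ok} → &{retry,data,ok}  (internal→external)
          [retry]
            ?Unit → !Unit
              !Str → ?Str
                !Bool → ?Bool
                  Z self-dual
          [data]
            !Str → ?Str
              ?Unit → !Unit
                !Int → ?Int
                  Z self-dual
          [ok]
            ?Str → !Str
              !Bool → ?Bool
                !Int → ?Int
                  Z self-dual
      [done]
        ?Str → !Str
          +{ack,stop,retry} → &{ack,stop,retry}  (internal→external)
            [ack]
              !Bool → ?Bool
                ?Int → !Int
                  end self-dual
            [stop]
              !Str → ?Str
                ?Str → !Str
                  Z self-dual
            [retry]
              !Bool → ?Bool
                !Str → ?Str
                  Z self-dual

!Str.rec Z.+{err: &{retry: !Unit.!Int.!Unit.end, ack: ?Int.?Int.?Unit.Z, done: ?Bool.!Unit.&{err: Z, done: Z}}, data: &{retry: !Unit.?Str.?Bool.Z, data: ?Str.!Unit.?Int.Z, ok: !Str.?Bool.?Int.Z}, done: !Str.&{ack: ?Bool.!Int.end, stop: ?Str.!Str.Z, retry: ?Bool.?Str.Z}}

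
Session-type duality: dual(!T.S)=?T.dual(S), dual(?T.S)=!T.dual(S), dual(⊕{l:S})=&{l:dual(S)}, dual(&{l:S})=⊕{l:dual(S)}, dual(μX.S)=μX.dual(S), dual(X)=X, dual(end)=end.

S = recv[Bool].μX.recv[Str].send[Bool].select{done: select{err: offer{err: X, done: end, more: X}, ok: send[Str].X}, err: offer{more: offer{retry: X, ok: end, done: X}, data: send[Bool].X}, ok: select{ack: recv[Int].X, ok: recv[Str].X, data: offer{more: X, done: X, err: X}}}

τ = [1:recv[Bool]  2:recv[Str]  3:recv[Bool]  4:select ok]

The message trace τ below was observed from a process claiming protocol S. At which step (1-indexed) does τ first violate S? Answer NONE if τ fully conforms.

3

@1 recv[Bool]  ✓  now at μX.…
@2 recv[Str]  ✓  now at send[Bool].select{done: select{err: offer{err: μX.…, done: end, more: μX.…}, ok: send[Str].μX.…}, err: offer{more: offer{retry: μX.…, ok: end, done: μX.…}, data: send[Bool].μX.…}, ok: select{ack: recv[Int].μX.…, ok: recv[Str].μX.…, data: offer{more: μX.…, done: μX.…, err: μX.…}}}
@3 got recv[Bool], protocol expects send[Bool]  ✗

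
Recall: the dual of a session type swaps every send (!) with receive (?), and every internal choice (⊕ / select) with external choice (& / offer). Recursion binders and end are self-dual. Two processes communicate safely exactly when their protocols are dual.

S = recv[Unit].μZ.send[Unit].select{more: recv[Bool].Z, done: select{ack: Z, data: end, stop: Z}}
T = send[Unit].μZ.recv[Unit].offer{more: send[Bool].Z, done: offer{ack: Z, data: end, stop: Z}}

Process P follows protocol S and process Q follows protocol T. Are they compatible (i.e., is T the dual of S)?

YES

recv[Unit] | send[Unit]  ok
  μZ | μZ  ok (μ self-dual)
    send[Unit] | recv[Unit]  ok
      select{more,done} | offer{more,done}  ok labels match
        • more:
          recv[Bool] | send[Bool]  ok
            Z | Z  ok
        • done:
          select{ack,data,stop} | offer{ack,data,stop}  ok labels match
            • ack:
              Z | Z  ok
            • data:
              end | end  ok
            • stop:
              Z | Z  ok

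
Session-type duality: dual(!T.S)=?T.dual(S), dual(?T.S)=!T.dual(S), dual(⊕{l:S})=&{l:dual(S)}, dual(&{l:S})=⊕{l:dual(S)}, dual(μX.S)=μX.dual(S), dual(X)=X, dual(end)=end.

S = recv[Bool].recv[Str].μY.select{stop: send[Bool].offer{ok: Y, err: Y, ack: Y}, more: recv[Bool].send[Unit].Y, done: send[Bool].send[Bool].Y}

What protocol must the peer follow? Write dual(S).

send[Bool].send[Str].μY.offer{stop: recv[Bool].select{ok: Y, err: Y, ack: Y}, more: send[Bool].recv[Unit].Y, done: recv[Bool].recv[Bool].Y}

recv[Bool] = send[Bool]
  recv[Str] = send[Str]
    μY = μY  (rec unchanged)
      select{stop,more,done} = offer{stop,more,done}  (internal→external)
        case stop:
          send[Bool] = recv[Bool]
            offer{ok,err,ack} = select{ok,err,ack}  (external→internal)
              case ok:
                dual(Y) = Y
              case err:
                dual(Y) = Y
              case ack:
                dual(Y) = Y
        case more:
          recv[Bool] = send[Bool]
            send[Unit] = recv[Unit]
              dual(Y) = Y
        case done:
          send[Bool] = recv[Bool]
            send[Bool] = recv[Bool]
              dual(Y) = Y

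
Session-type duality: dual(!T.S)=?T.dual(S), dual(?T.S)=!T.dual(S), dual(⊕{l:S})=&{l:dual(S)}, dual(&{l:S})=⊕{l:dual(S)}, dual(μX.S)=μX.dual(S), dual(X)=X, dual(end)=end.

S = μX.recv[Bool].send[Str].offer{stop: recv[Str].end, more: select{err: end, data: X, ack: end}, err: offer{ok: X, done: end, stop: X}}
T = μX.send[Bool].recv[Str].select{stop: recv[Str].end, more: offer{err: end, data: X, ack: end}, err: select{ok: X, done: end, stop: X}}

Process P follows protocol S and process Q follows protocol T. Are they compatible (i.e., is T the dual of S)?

μX | μX  ✓ (μ self-dual)
  recv[Bool] | send[Bool]  ✓
    send[Str] | recv[Str]  ✓
      offer{stop,more,err} | select{stop,more,err}  ✓ same labels
        • stop:
          recv[Str] | recv[Str]  ✗ same direction on both sides — not dual

NO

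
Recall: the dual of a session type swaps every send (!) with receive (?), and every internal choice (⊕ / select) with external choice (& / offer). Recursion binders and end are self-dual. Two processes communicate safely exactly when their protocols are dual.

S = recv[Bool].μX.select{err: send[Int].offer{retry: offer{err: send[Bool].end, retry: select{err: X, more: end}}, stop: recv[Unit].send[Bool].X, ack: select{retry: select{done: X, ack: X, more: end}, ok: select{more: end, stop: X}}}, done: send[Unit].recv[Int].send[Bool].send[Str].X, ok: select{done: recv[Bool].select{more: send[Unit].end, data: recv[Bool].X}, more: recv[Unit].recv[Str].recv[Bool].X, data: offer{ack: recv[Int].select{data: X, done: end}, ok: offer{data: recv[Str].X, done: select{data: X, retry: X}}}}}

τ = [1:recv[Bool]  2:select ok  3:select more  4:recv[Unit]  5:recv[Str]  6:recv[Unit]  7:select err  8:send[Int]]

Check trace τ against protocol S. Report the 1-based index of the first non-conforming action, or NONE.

6

step 1: recv[Bool]  ✓  state: μX.…
step 2: select ok  ✓  state: select{done: recv[Bool].select{more: send[Unit].end, data: recv[Bool].μX.…}, more: recv[Unit].recv[Str].recv[Bool].μX.…, data: offer{ack: recv[Int].select{data: μX.…, done: end}, ok: offer{data: recv[Str].μX.…, done: select{data: μX.…, retry: μX.…}}}}
step 3: select more  ✓  state: recv[Unit].recv[Str].recv[Bool].μX.…
step 4: recv[Unit]  ✓  state: recv[Str].recv[Bool].μX.…
step 5: recv[Str]  ✓  state: recv[Bool].μX.…
step 6: got recv[Unit], protocol expects recv[Bool]  ✗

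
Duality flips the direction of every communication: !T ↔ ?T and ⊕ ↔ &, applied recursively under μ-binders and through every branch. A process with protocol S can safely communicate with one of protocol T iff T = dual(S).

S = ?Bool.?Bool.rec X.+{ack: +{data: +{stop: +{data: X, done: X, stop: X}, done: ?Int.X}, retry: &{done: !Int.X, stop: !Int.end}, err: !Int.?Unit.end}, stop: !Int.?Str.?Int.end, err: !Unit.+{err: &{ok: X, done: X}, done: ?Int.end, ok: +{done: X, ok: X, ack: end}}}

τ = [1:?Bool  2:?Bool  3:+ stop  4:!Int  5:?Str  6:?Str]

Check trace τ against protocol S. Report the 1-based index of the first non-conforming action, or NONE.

[1] ?Bool  match  now at ?Bool.rec X.…
[2] ?Bool  match  now at rec X.…
[3] + stop  match  now at !Int.?Str.?Int.end
[4] !Int  match  now at ?Str.?Int.end
[5] ?Str  match  now at ?Int.end
[6] got ?Str, protocol expects ?Int  ✗

6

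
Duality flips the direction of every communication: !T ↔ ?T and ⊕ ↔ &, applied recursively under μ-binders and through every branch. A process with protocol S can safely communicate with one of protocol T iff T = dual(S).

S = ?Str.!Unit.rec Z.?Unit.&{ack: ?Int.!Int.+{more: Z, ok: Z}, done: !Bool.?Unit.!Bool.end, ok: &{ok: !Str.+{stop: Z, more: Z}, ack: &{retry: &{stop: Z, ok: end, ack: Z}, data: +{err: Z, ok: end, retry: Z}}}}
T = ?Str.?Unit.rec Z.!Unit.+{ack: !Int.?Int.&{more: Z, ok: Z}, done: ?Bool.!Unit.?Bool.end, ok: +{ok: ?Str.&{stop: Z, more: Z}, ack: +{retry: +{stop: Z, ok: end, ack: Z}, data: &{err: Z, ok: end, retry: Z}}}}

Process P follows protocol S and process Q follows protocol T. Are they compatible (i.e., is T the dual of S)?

NO

?Str | ?Str  ✗ same direction on both sides — not dual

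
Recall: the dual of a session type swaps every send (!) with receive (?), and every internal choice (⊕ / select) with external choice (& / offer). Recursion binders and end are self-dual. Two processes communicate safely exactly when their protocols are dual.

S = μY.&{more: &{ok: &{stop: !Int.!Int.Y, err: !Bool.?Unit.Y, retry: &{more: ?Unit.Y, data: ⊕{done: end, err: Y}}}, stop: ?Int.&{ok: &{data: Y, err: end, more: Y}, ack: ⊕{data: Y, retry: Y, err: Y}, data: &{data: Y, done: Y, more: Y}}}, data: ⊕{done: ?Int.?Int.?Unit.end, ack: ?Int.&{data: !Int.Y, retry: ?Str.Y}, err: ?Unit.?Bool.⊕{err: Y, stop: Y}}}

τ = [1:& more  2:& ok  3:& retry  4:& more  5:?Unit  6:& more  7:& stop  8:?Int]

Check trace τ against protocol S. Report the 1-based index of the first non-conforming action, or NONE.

@1 & more  ✓  cont: &{ok: &{stop: !Int.!Int.μY.…, err: !Bool.?Unit.μY.…, retry: &{more: ?Unit.μY.…, data: ⊕{done: end, err: μY.…}}}, stop: ?Int.&{ok: &{data: μY.…, err: end, more: μY.…}, ack: ⊕{data: μY.…, retry: μY.…, err: μY.…}, data: &{data: μY.…, done: μY.…, more: μY.…}}}
@2 & ok  ✓  cont: &{stop: !Int.!Int.μY.…, err: !Bool.?Unit.μY.…, retry: &{more: ?Unit.μY.…, data: ⊕{done: end, err: μY.…}}}
@3 & retry  ✓  cont: &{more: ?Unit.μY.…, data: ⊕{done: end, err: μY.…}}
@4 & more  ✓  cont: ?Unit.μY.…
@5 ?Unit  ✓  cont: μY.…
@6 & more  ✓  cont: &{ok: &{stop: !Int.!Int.μY.…, err: !Bool.?Unit.μY.…, retry: &{more: ?Unit.μY.…, data: ⊕{done: end, err: μY.…}}}, stop: ?Int.&{ok: &{data: μY.…, err: end, more: μY.…}, ack: ⊕{data: μY.…, retry: μY.…, err: μY.…}, data: &{data: μY.…, done: μY.…, more: μY.…}}}
@7 & stop  ✓  cont: ?Int.&{ok: &{data: μY.…, err: end, more: μY.…}, ack: ⊕{data: μY.…, retry: μY.…, err: μY.…}, data: &{data: μY.…, done: μY.…, more: μY.…}}
@8 ?Int  ✓  cont: &{ok: &{data: μY.…, err: end, more: μY.…}, ack: ⊕{data: μY.…, retry: μY.…, err: μY.…}, data: &{data: μY.…, done: μY.…, more: μY.…}}
τ conforms to S (length 8)

NONE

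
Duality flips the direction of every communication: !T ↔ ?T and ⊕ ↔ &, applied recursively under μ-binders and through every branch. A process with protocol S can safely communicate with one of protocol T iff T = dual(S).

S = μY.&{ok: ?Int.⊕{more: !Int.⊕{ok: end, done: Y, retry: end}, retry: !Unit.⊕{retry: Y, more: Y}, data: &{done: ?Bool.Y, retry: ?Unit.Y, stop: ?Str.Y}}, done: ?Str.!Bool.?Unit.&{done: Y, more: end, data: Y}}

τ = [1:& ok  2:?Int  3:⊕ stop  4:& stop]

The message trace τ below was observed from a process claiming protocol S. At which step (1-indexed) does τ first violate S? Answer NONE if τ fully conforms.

[1] & ok  ok  cont: ?Int.⊕{more: !Int.⊕{ok: end, done: μY.…, retry: end}, retry: !Unit.⊕{retry: μY.…, more: μY.…}, data: &{done: ?Bool.μY.…, retry: ?Unit.μY.…, stop: ?Str.μY.…}}
[2] ?Int  ok  cont: ⊕{more: !Int.⊕{ok: end, done: μY.…, retry: end}, retry: !Unit.⊕{retry: μY.…, more: μY.…}, data: &{done: ?Bool.μY.…, retry: ?Unit.μY.…, stop: ?Str.μY.…}}
[3] got ⊕ stop, protocol expects ⊕ more or ⊕ retry or ⊕ data  ✗

3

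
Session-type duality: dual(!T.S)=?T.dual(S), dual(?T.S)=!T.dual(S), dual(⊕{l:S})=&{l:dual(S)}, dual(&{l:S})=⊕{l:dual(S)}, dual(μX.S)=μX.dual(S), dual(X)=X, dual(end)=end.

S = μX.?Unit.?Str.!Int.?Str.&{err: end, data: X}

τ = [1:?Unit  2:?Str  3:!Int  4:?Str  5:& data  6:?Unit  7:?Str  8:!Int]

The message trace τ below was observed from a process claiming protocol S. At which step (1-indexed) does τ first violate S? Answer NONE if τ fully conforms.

NONE

step 1: ?Unit  match  now at ?Str.!Int.?Str.&{err: end, data: μX.…}
step 2: ?Str  match  now at !Int.?Str.&{err: end, data: μX.…}
step 3: !Int  match  now at ?Str.&{err: end, data: μX.…}
step 4: ?Str  match  now at &{err: end, data: μX.…}
step 5: & data  match  now at μX.…
step 6: ?Unit  match  now at ?Str.!Int.?Str.&{err: end, data: μX.…}
step 7: ?Str  match  now at !Int.?Str.&{err: end, data: μX.…}
step 8: !Int  match  now at ?Str.&{err: end, data: μX.…}
τ conforms to S (length 8)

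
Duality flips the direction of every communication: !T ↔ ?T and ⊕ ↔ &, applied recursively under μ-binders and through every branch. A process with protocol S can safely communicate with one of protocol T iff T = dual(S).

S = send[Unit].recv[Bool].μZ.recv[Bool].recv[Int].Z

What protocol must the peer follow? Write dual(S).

recv[Unit].send[Bool].μZ.send[Bool].send[Int].Z

send[Unit] → recv[Unit]
  recv[Bool] → send[Bool]
    μZ → μZ  (rec unchanged)
      recv[Bool] → send[Bool]
        recv[Int] → send[Int]
          dual(Z) = Z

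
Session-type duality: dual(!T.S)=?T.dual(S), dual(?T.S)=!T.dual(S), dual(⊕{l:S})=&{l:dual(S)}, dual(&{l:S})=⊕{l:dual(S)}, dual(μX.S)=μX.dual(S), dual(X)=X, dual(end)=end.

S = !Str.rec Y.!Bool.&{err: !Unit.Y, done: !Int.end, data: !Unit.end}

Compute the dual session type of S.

?Str.rec Y.?Bool.+{err: ?Unit.Y, done: ?Int.end, data: ?Unit.end}

!Str → ?Str
  rec Y → rec Y  (rec unchanged)
    !Bool → ?Bool
      &{err,done,data} → +{err,done,data}  (external→internal)
        [err]
          !Unit → ?Unit
            Y ↦ Y
        [done]
          !Int → ?Int
            end ↦ end
        [data]
          !Unit → ?Unit
            end ↦ end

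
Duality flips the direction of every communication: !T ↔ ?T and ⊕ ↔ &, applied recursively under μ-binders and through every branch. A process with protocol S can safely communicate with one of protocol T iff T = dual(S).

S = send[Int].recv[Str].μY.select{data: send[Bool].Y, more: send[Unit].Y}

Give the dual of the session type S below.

recv[Int].send[Str].μY.offer{data: recv[Bool].Y, more: recv[Unit].Y}

send[Int] = recv[Int]
  recv[Str] = send[Str]
    μY = μY  (rec unchanged)
      select{data,more} = offer{data,more}  (⊕→&)
        case data:
          send[Bool] = recv[Bool]
            dual(Y) = Y
        case more:
          send[Unit] = recv[Unit]
            dual(Y) = Y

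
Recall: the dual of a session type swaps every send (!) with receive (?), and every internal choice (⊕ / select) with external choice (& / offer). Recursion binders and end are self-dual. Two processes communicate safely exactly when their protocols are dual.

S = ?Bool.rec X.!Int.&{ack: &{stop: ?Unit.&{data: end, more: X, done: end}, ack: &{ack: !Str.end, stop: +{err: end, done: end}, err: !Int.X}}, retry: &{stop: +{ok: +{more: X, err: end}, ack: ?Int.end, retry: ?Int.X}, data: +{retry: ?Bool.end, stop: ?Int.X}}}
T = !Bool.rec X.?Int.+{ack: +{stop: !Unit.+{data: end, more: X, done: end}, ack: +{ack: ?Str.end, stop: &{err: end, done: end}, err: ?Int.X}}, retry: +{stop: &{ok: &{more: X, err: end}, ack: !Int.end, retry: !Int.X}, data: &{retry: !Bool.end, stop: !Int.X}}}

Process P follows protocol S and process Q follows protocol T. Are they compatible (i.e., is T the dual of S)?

YES

?Bool | !Bool  ✓
  rec X | rec X  ✓ (μ self-dual)
    !Int | ?Int  ✓
      &{ack,retry} | +{ack,retry}  ✓ same labels
        [ack]
          &{stop,ack} | +{stop,ack}  ✓ same labels
            [stop]
              ?Unit | !Unit  ✓
                &{data,more,done} | +{data,more,done}  ✓ same labels
                  [data]
                    end | end  ✓
                  [more]
                    X | X  ✓
                  [done]
                    end | end  ✓
            [ack]
              &{ack,stop,err} | +{ack,stop,err}  ✓ same labels
                [ack]
                  !Str | ?Str  ✓
                    end | end  ✓
                [stop]
                  +{err,done} | &{err,done}  ✓ same labels
                    [err]
                      end | end  ✓
                    [done]
                      end | end  ✓
                [err]
                  !Int | ?Int  ✓
                    X | X  ✓
        [retry]
          &{stop,data} | +{stop,data}  ✓ same labels
            [stop]
              +{ok,ack,retry} | &{ok,ack,retry}  ✓ same labels
                [ok]
                  +{more,err} | &{more,err}  ✓ same labels
                    [more]
                      X | X  ✓
                    [err]
                      end | end  ✓
                [ack]
                  ?Int | !Int  ✓
                    end | end  ✓
                [retry]
                  ?Int | !Int  ✓
                    X | X  ✓
            [data]
              +{retry,stop} | &{retry,stop}  ✓ same labels
                [retry]
                  ?Bool | !Bool  ✓
                    end | end  ✓
                [stop]
                  ?Int | !Int  ✓
                    X | X  ✓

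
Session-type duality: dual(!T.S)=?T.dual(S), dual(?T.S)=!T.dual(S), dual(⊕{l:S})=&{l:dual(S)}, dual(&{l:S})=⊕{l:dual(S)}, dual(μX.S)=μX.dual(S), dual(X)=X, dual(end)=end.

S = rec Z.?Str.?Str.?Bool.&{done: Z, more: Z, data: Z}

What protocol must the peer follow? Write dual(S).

rec Z → rec Z  (μ self-dual)
  ?Str → !Str
    ?Str → !Str
      ?Bool → !Bool
        &{done,more,data} → +{done,more,data}  (offer→select)
          case done:
            dual(Z) = Z
          case more:
            dual(Z) = Z
          case data:
            dual(Z) = Z

rec Z.!Str.!Str.!Bool.+{done: Z, more: Z, data: Z}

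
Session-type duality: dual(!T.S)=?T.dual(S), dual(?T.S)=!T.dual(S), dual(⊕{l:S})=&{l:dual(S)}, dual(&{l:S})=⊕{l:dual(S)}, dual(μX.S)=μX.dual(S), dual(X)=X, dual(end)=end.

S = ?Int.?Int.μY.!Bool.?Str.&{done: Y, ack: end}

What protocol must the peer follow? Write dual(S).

!Int.!Int.μY.?Bool.!Str.⊕{done: Y, ack: end}

?Int → !Int
  ?Int → !Int
    μY → μY  (rec unchanged)
      !Bool → ?Bool
        ?Str → !Str
          &{done,ack} → ⊕{done,ack}  (offer→select)
            [done]
              Y ↦ Y
            [ack]
              end ↦ end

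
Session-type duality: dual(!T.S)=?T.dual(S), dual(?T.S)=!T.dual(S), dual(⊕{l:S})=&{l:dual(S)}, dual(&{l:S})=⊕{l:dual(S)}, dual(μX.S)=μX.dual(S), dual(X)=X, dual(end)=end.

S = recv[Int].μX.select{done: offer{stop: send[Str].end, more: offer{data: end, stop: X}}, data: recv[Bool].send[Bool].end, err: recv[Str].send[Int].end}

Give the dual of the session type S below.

send[Int].μX.offer{done: select{stop: recv[Str].end, more: select{data: end, stop: X}}, data: send[Bool].recv[Bool].end, err: send[Str].recv[Int].end}

recv[Int] → send[Int]
  μX → μX  (μ self-dual)
    select{done,data,err} → offer{done,data,err}  (select→offer)
      • done:
        offer{stop,more} → select{stop,more}  (&→⊕)
          • stop:
            send[Str] → recv[Str]
              end self-dual
          • more:
            offer{data,stop} → select{data,stop}  (&→⊕)
              • data:
                end self-dual
              • stop:
                X self-dual
      • data:
        recv[Bool] → send[Bool]
          send[Bool] → recv[Bool]
            end self-dual
      • err:
        recv[Str] → send[Str]
          send[Int] → recv[Int]
            end self-dual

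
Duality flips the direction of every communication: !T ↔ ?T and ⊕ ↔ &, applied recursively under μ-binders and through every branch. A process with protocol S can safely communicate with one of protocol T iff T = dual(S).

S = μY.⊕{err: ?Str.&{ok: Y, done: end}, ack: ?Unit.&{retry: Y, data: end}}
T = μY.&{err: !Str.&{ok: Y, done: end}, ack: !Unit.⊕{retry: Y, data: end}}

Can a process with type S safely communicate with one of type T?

NO

μY vs μY  match (rec unchanged)
  ⊕{err,ack} vs &{err,ack}  match same labels
    [err]
      ?Str vs !Str  match
        &{ok,done} vs &{ok,done}  ✗ choice polarity not flipped — not dual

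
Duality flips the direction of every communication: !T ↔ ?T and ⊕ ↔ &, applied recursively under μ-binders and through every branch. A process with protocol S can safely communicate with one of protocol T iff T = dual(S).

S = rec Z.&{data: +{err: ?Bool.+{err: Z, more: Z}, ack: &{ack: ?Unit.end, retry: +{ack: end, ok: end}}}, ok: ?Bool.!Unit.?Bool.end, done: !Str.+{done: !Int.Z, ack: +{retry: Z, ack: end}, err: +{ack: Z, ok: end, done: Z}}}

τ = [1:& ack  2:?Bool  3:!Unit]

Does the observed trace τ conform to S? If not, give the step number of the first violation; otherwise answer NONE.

1

step 1: got & ack, protocol expects & data or & ok or & done  ✗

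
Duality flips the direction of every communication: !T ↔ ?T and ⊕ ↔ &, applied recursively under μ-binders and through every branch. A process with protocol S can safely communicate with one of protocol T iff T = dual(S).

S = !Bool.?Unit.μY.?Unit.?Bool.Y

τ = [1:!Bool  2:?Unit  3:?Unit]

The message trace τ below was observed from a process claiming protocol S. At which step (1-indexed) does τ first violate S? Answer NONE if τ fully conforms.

@1 !Bool  match  now at ?Unit.μY.…
@2 ?Unit  match  now at μY.…
@3 ?Unit  match  now at ?Bool.μY.…
τ conforms to S (length 3)

NONE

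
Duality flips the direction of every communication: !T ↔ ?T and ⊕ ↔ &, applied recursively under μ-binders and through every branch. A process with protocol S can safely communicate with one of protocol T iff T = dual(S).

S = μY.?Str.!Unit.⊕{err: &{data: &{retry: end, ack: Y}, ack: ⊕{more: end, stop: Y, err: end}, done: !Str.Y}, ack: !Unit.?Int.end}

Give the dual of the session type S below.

μY → μY  (rec unchanged)
  ?Str → !Str
    !Unit → ?Unit
      ⊕{err,ack} → &{err,ack}  (⊕→&)
        [err]
          &{data,ack,done} → ⊕{data,ack,done}  (&→⊕)
            [data]
              &{retry,ack} → ⊕{retry,ack}  (&→⊕)
                [retry]
                  end self-dual
                [ack]
                  Y self-dual
            [ack]
              ⊕{more,stop,err} → &{more,stop,err}  (⊕→&)
                [more]
                  end self-dual
                [stop]
                  Y self-dual
                [err]
                  end self-dual
            [done]
              !Str → ?Str
                Y self-dual
        [ack]
          !Unit → ?Unit
            ?Int → !Int
              end self-dual

μY.!Str.?Unit.&{err: ⊕{data: ⊕{retry: end, ack: Y}, ack: &{more: end, stop: Y, err: end}, done: ?Str.Y}, ack: ?Unit.!Int.end}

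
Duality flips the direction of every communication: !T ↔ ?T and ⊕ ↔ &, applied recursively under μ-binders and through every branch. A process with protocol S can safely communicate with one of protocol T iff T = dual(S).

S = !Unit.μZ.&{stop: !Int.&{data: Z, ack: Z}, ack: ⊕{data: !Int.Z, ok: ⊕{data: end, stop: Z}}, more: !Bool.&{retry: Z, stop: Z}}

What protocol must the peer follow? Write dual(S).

!Unit ↦ ?Unit
  μZ ↦ μZ  (binder kept)
    &{stop,ack,more} ↦ ⊕{stop,ack,more}  (external→internal)
      case stop:
        !Int ↦ ?Int
          &{data,ack} ↦ ⊕{data,ack}  (external→internal)
            case data:
              Z self-dual
            case ack:
              Z self-dual
      case ack:
        ⊕{data,ok} ↦ &{data,ok}  (internal→external)
          case data:
            !Int ↦ ?Int
              Z self-dual
          case ok:
            ⊕{data,stop} ↦ &{data,stop}  (internal→external)
              case data:
                end self-dual
              case stop:
                Z self-dual
      case more:
        !Bool ↦ ?Bool
          &{retry,stop} ↦ ⊕{retry,stop}  (external→internal)
            case retry:
              Z self-dual
            case stop:
              Z self-dual

?Unit.μZ.⊕{stop: ?Int.⊕{data: Z, ack: Z}, ack: &{data: ?Int.Z, ok: &{data: end, stop: Z}}, more: ?Bool.⊕{retry: Z, stop: Z}}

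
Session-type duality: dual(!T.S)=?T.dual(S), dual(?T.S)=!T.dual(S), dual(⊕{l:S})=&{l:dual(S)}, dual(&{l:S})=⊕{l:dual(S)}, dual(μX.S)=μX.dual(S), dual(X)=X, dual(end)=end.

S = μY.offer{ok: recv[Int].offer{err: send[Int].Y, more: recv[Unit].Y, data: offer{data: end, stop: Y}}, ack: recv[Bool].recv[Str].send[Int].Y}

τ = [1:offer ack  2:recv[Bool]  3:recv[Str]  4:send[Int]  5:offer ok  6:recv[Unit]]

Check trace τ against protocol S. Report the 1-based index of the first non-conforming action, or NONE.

6

@1 offer ack  ✓  now at recv[Bool].recv[Str].send[Int].μY.…
@2 recv[Bool]  ✓  now at recv[Str].send[Int].μY.…
@3 recv[Str]  ✓  now at send[Int].μY.…
@4 send[Int]  ✓  now at μY.…
@5 offer ok  ✓  now at recv[Int].offer{err: send[Int].μY.…, more: recv[Unit].μY.…, data: offer{data: end, stop: μY.…}}
@6 got recv[Unit], protocol expects recv[Int]  ✗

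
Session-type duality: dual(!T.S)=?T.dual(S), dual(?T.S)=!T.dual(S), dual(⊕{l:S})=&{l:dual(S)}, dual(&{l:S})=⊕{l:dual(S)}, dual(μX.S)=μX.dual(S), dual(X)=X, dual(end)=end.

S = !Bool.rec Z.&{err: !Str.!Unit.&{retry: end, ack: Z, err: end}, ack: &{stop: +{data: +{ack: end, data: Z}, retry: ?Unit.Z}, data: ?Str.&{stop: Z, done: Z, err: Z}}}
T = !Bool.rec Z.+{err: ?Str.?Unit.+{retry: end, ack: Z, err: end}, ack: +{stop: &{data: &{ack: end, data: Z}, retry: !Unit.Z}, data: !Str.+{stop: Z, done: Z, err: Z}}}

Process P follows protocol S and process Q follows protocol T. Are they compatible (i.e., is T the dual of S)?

!Bool | !Bool  ✗ same direction on both sides — not dual

NO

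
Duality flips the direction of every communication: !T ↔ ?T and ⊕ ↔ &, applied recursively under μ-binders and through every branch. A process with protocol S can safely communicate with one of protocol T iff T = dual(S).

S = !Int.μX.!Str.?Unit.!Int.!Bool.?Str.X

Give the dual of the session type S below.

?Int.μX.?Str.!Unit.?Int.?Bool.!Str.X

!Int → ?Int
  μX → μX  (rec unchanged)
    !Str → ?Str
      ?Unit → !Unit
        !Int → ?Int
          !Bool → ?Bool
            ?Str → !Str
              X self-dual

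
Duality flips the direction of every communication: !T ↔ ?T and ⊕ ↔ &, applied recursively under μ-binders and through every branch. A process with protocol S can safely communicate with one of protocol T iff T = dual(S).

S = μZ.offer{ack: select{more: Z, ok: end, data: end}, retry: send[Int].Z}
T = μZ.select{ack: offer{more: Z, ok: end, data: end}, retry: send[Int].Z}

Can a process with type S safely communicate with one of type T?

μZ vs μZ  ok (μ self-dual)
  offer{ack,retry} vs select{ack,retry}  ok labels match
    case ack:
      select{more,ok,data} vs offer{more,ok,data}  ok labels match
        case more:
          Z vs Z  ok
        case ok:
          end vs end  ok
        case data:
          end vs end  ok
    case retry:
      send[Int] vs send[Int]  ✗ same direction on both sides — not dual

NO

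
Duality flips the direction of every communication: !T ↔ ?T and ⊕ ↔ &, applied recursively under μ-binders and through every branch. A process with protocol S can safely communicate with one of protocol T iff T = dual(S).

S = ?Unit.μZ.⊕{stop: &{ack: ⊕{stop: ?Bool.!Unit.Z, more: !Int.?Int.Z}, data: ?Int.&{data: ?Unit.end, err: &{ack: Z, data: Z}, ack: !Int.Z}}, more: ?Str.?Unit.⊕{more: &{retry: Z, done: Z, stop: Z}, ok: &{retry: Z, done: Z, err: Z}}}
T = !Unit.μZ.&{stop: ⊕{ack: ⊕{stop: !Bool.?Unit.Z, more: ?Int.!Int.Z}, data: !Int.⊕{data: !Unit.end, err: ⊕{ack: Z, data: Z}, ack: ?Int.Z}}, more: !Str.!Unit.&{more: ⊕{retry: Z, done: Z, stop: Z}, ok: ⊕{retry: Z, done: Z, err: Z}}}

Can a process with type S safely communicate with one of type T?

?Unit | !Unit  ok
  μZ | μZ  ok (rec unchanged)
    ⊕{stop,more} | &{stop,more}  ok label sets agree
      case stop:
        &{ack,data} | ⊕{ack,data}  ok label sets agree
          case ack:
            ⊕{stop,more} | ⊕{stop,more}  ✗ choice polarity not flipped — not dual

NO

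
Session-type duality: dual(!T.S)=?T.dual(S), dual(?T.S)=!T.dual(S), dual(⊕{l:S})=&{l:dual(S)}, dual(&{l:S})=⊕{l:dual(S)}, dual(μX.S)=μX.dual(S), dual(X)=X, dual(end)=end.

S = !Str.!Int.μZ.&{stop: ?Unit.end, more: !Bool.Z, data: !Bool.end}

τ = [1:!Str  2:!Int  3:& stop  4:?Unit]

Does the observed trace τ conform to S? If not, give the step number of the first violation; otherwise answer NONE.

NONE

step 1: !Str  match  cont: !Int.μZ.…
step 2: !Int  match  cont: μZ.…
step 3: & stop  match  cont: ?Unit.end
step 4: ?Unit  match  cont: end
trace exhausted — no violation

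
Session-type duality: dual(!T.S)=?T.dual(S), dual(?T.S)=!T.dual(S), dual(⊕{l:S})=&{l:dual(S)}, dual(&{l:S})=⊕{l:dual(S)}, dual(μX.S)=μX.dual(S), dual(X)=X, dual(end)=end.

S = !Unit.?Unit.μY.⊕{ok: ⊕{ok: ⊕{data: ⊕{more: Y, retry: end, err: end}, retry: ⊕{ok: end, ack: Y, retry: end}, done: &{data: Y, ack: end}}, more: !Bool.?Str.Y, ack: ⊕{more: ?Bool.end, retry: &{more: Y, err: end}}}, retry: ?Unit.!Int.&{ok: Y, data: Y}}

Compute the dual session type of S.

!Unit = ?Unit
  ?Unit = !Unit
    μY = μY  (μ self-dual)
      ⊕{ok,retry} = &{ok,retry}  (select→offer)
        [ok]
          ⊕{ok,more,ack} = &{ok,more,ack}  (select→offer)
            [ok]
              ⊕{data,retry,done} = &{data,retry,done}  (select→offer)
                [data]
                  ⊕{more,retry,err} = &{more,retry,err}  (select→offer)
                    [more]
                      dual(Y) = Y
                    [retry]
                      dual(end) = end
                    [err]
                      dual(end) = end
                [retry]
                  ⊕{ok,ack,retry} = &{ok,ack,retry}  (select→offer)
                    [ok]
                      dual(end) = end
                    [ack]
                      dual(Y) = Y
                    [retry]
                      dual(end) = end
                [done]
                  &{data,ack} = ⊕{data,ack}  (external→internal)
                    [data]
                      dual(Y) = Y
                    [ack]
                      dual(end) = end
            [more]
              !Bool = ?Bool
                ?Str = !Str
                  dual(Y) = Y
            [ack]
              ⊕{more,retry} = &{more,retry}  (select→offer)
                [more]
                  ?Bool = !Bool
                    dual(end) = end
                [retry]
                  &{more,err} = ⊕{more,err}  (external→internal)
                    [more]
                      dual(Y) = Y
                    [err]
                      dual(end) = end
        [retry]
          ?Unit = !Unit
            !Int = ?Int
              &{ok,data} = ⊕{ok,data}  (external→internal)
                [ok]
                  dual(Y) = Y
                [data]
                  dual(Y) = Y

?Unit.!Unit.μY.&{ok: &{ok: &{data: &{more: Y, retry: end, err: end}, retry: &{ok: end, ack: Y, retry: end}, done: ⊕{data: Y, ack: end}}, more: ?Bool.!Str.Y, ack: &{more: !Bool.end, retry: ⊕{more: Y, err: end}}}, retry: !Unit.?Int.⊕{ok: Y, data: Y}}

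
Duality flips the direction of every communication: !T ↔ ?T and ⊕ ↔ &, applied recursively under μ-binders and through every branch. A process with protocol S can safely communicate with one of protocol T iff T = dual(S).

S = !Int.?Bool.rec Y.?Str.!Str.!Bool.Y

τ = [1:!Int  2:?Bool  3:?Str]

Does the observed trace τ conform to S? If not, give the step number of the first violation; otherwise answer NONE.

@1 !Int  ✓  state: ?Bool.rec Y.…
@2 ?Bool  ✓  state: rec Y.…
@3 ?Str  ✓  state: !Str.!Bool.rec Y.…
all 3 steps conform

NONE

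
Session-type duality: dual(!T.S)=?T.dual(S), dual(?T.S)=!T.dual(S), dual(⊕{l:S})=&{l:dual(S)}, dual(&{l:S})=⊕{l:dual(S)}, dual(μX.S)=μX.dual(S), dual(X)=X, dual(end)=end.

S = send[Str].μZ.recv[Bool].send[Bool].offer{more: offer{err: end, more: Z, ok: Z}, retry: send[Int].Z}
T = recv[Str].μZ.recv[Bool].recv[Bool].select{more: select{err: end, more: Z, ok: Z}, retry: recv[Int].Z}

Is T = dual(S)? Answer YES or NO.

NO

send[Str] vs recv[Str]  ok
  μZ vs μZ  ok (μ self-dual)
    recv[Bool] vs recv[Bool]  ✗ same direction on both sides — not dual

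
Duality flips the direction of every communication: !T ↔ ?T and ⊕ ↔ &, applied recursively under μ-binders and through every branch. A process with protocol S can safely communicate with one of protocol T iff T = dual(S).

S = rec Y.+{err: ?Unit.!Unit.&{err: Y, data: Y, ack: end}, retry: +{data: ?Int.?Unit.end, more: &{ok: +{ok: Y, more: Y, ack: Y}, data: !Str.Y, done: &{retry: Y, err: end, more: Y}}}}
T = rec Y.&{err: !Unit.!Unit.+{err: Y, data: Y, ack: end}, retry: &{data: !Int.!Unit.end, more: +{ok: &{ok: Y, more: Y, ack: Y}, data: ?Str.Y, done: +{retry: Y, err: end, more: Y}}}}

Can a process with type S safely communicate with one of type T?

rec Y ‖ rec Y  ✓ (μ self-dual)
  +{err,retry} ‖ &{err,retry}  ✓ label sets agree
    [err]
      ?Unit ‖ !Unit  ✓
        !Unit ‖ !Unit  ✗ same direction on both sides — not dual

NO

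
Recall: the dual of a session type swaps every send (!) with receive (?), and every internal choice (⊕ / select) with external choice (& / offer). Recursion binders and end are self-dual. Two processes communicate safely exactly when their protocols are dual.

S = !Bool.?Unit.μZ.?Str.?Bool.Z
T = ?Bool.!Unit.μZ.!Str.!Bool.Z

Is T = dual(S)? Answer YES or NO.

YES

!Bool vs ?Bool  ok
  ?Unit vs !Unit  ok
    μZ vs μZ  ok (μ self-dual)
      ?Str vs !Str  ok
        ?Bool vs !Bool  ok
          Z vs Z  ok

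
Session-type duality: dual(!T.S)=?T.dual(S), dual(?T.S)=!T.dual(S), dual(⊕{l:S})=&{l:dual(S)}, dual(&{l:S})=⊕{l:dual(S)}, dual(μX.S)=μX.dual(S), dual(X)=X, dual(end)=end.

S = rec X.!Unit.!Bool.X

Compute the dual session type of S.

rec X.?Unit.?Bool.X

rec X → rec X  (rec unchanged)
  !Unit → ?Unit
    !Bool → ?Bool
      dual(X) = X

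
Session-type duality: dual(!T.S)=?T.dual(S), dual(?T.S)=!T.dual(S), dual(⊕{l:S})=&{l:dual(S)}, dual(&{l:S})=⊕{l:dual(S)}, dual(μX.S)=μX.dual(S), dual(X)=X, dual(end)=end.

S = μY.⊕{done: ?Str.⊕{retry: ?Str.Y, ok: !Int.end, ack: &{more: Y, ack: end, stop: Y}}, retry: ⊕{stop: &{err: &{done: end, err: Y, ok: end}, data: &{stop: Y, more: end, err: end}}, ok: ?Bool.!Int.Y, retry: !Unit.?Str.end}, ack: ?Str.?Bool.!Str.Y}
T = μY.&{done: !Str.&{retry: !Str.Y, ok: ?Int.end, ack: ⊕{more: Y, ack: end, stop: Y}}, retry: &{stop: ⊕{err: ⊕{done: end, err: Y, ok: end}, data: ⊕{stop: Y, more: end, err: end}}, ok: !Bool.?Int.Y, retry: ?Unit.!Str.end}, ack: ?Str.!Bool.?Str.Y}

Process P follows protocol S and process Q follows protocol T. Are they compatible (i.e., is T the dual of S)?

μY vs μY  match (rec unchanged)
  ⊕{done,retry,ack} vs &{done,retry,ack}  match label sets agree
    case done:
      ?Str vs !Str  match
        ⊕{retry,ok,ack} vs &{retry,ok,ack}  match label sets agree
          case retry:
            ?Str vs !Str  match
              Y vs Y  match
          case ok:
            !Int vs ?Int  match
              end vs end  match
          case ack:
            &{more,ack,stop} vs ⊕{more,ack,stop}  match label sets agree
              case more:
                Y vs Y  match
              case ack:
                end vs end  match
              case stop:
                Y vs Y  match
    case retry:
      ⊕{stop,ok,retry} vs &{stop,ok,retry}  match label sets agree
        case stop:
          &{err,data} vs ⊕{err,data}  match label sets agree
            case err:
              &{done,err,ok} vs ⊕{done,err,ok}  match label sets agree
                case done:
                  end vs end  match
                case err:
                  Y vs Y  match
                case ok:
                  end vs end  match
            case data:
              &{stop,more,err} vs ⊕{stop,more,err}  match label sets agree
                case stop:
                  Y vs Y  match
                case more:
                  end vs end  match
                case err:
                  end vs end  match
        case ok:
          ?Bool vs !Bool  match
            !Int vs ?Int  match
              Y vs Y  match
        case retry:
          !Unit vs ?Unit  match
            ?Str vs !Str  match
              end vs end  match
    case ack:
      ?Str vs ?Str  ✗ same direction on both sides — not dual

NO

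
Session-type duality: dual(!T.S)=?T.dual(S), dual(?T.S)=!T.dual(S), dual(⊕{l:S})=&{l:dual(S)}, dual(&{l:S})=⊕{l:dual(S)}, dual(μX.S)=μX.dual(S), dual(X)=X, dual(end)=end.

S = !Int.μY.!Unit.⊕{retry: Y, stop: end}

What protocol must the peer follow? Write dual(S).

!Int = ?Int
  μY = μY  (rec unchanged)
    !Unit = ?Unit
      ⊕{retry,stop} = &{retry,stop}  (select→offer)
        case retry:
          dual(Y) = Y
        case stop:
          dual(end) = end

?Int.μY.?Unit.&{retry: Y, stop: end}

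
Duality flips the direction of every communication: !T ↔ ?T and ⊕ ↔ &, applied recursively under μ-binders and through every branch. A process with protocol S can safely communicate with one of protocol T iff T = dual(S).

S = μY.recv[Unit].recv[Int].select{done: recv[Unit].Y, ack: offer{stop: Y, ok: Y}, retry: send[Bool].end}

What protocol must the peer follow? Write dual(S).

μY.send[Unit].send[Int].offer{done: send[Unit].Y, ack: select{stop: Y, ok: Y}, retry: recv[Bool].end}

μY = μY  (μ self-dual)
  recv[Unit] = send[Unit]
    recv[Int] = send[Int]
      select{done,ack,retry} = offer{done,ack,retry}  (internal→external)
        [done]
          recv[Unit] = send[Unit]
            dual(Y) = Y
        [ack]
          offer{stop,ok} = select{stop,ok}  (&→⊕)
            [stop]
              dual(Y) = Y
            [ok]
              dual(Y) = Y
        [retry]
          send[Bool] = recv[Bool]
            dual(end) = end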